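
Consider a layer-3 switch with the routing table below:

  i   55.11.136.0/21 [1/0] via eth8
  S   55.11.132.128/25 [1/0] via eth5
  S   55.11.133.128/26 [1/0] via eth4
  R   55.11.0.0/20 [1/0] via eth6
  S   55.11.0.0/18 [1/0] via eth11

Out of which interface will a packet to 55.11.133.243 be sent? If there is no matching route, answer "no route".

no route

No entry's prefix contains 55.11.133.243; there is no default route.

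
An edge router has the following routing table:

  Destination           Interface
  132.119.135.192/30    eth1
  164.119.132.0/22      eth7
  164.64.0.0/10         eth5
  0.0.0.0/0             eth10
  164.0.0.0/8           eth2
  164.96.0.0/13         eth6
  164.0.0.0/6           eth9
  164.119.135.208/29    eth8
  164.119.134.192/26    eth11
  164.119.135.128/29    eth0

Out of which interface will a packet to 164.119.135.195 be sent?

Routes whose prefix contains 164.119.135.195:
  0.0.0.0/0 (default, matches everything) -> eth10
  164.0.0.0/6 (164.0.0.0 - 167.255.255.255) -> eth9
  164.0.0.0/8 (164.0.0.0 - 164.255.255.255) -> eth2
  164.64.0.0/10 (164.64.0.0 - 164.127.255.255) -> eth5
  164.119.132.0/22 (164.119.132.0 - 164.119.135.255) -> eth7
More-specific entries that do NOT match:
  132.119.135.192/30 (132.119.135.192 - 132.119.135.195) does not contain 164.119.135.195
  164.119.135.208/29 (164.119.135.208 - 164.119.135.215) does not contain 164.119.135.195
  164.119.135.128/29 (164.119.135.128 - 164.119.135.135) does not contain 164.119.135.195
  164.119.134.192/26 (164.119.134.192 - 164.119.134.255) does not contain 164.119.135.195
Longest matching prefix is /22 -> interface eth7.

eth7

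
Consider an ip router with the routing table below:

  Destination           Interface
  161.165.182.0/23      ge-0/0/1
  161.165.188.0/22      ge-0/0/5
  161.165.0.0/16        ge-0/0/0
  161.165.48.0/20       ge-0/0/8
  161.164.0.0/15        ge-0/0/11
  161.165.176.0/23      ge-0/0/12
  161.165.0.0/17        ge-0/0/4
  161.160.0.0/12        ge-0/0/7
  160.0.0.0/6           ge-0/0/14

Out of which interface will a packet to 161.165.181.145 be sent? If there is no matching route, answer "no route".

Routes whose prefix contains 161.165.181.145:
  160.0.0.0/6 (160.0.0.0 - 163.255.255.255) -> ge-0/0/14
  161.160.0.0/12 (161.160.0.0 - 161.175.255.255) -> ge-0/0/7
  161.164.0.0/15 (161.164.0.0 - 161.165.255.255) -> ge-0/0/11
  161.165.0.0/16 (161.165.0.0 - 161.165.255.255) -> ge-0/0/0
More-specific entries that do NOT match:
  161.165.182.0/23 (161.165.182.0 - 161.165.183.255) does not contain 161.165.181.145
  161.165.176.0/23 (161.165.176.0 - 161.165.177.255) does not contain 161.165.181.145
  161.165.188.0/22 (161.165.188.0 - 161.165.191.255) does not contain 161.165.181.145
  161.165.48.0/20 (161.165.48.0 - 161.165.63.255) does not contain 161.165.181.145
  161.165.0.0/17 (161.165.0.0 - 161.165.127.255) does not contain 161.165.181.145
Longest matching prefix is /16 -> interface ge-0/0/0.

ge-0/0/0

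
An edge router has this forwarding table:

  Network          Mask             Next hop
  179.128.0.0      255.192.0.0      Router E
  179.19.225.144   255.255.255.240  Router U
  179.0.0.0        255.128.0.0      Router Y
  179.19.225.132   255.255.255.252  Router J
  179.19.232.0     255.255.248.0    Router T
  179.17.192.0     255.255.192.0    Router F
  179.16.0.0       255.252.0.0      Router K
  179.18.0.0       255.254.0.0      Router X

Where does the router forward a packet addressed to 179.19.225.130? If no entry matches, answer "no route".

Routes whose prefix contains 179.19.225.130:
  179.0.0.0/9 (179.0.0.0 - 179.127.255.255) -> Router Y
  179.16.0.0/14 (179.16.0.0 - 179.19.255.255) -> Router K
  179.18.0.0/15 (179.18.0.0 - 179.19.255.255) -> Router X
More-specific entries that do NOT match:
  179.19.225.132/30 (179.19.225.132 - 179.19.225.135) does not contain 179.19.225.130
  179.19.225.144/28 (179.19.225.144 - 179.19.225.159) does not contain 179.19.225.130
  179.19.232.0/21 (179.19.232.0 - 179.19.239.255) does not contain 179.19.225.130
  179.17.192.0/18 (179.17.192.0 - 179.17.255.255) does not contain 179.19.225.130
Longest matching prefix is /15 -> next hop Router X.

Router X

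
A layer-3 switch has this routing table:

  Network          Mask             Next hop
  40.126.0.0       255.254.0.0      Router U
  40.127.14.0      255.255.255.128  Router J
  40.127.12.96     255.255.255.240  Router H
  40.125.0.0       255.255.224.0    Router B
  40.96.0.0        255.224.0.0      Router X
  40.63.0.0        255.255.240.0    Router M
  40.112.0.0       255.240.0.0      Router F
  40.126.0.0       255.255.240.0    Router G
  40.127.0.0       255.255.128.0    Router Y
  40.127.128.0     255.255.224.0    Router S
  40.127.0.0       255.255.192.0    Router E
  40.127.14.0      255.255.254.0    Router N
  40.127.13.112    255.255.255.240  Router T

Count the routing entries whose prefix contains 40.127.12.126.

Prefixes containing 40.127.12.126:
  40.96.0.0/11 (40.96.0.0 - 40.127.255.255)
  40.112.0.0/12 (40.112.0.0 - 40.127.255.255)
  40.126.0.0/15 (40.126.0.0 - 40.127.255.255)
  40.127.0.0/17 (40.127.0.0 - 40.127.127.255)
  40.127.0.0/18 (40.127.0.0 - 40.127.63.255)
Total matching entries: 5.

5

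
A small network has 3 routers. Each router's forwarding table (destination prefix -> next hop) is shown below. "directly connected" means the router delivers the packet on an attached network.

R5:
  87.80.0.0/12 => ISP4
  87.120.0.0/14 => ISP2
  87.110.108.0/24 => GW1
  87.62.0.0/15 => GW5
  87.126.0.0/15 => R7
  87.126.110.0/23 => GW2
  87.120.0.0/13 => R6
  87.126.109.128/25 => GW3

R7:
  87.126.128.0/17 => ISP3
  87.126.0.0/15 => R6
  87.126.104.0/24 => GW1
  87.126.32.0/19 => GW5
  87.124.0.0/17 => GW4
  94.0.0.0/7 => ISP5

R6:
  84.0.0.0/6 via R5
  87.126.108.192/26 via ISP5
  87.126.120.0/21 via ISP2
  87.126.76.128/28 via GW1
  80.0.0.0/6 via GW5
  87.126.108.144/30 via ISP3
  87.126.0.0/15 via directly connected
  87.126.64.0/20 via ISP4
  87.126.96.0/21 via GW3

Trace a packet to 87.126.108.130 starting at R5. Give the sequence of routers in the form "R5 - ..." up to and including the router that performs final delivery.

At R5: longest match for 87.126.108.130 is 87.126.0.0/15 -> R7
At R7: longest match for 87.126.108.130 is 87.126.0.0/15 -> R6
At R6: longest match for 87.126.108.130 is 87.126.0.0/15 -> directly connected

R5 - R7 - R6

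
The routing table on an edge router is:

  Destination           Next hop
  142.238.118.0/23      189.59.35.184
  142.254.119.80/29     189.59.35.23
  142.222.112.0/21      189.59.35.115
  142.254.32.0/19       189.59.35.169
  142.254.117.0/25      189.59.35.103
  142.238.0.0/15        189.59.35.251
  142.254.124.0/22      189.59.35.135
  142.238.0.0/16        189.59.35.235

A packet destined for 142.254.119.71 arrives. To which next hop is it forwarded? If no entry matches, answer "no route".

No entry's prefix contains 142.254.119.71; there is no default route.

no route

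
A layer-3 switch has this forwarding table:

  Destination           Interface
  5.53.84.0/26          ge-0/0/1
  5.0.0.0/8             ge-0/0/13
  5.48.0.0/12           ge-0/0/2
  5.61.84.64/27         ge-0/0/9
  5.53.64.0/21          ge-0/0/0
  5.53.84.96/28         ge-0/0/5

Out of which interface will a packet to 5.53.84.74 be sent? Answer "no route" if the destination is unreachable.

Routes whose prefix contains 5.53.84.74:
  5.0.0.0/8 (5.0.0.0 - 5.255.255.255) -> ge-0/0/13
  5.48.0.0/12 (5.48.0.0 - 5.63.255.255) -> ge-0/0/2
More-specific entries that do NOT match:
  5.53.84.96/28 (5.53.84.96 - 5.53.84.111) does not contain 5.53.84.74
  5.61.84.64/27 (5.61.84.64 - 5.61.84.95) does not contain 5.53.84.74
  5.53.84.0/26 (5.53.84.0 - 5.53.84.63) does not contain 5.53.84.74
  5.53.64.0/21 (5.53.64.0 - 5.53.71.255) does not contain 5.53.84.74
Longest matching prefix is /12 -> interface ge-0/0/2.

ge-0/0/2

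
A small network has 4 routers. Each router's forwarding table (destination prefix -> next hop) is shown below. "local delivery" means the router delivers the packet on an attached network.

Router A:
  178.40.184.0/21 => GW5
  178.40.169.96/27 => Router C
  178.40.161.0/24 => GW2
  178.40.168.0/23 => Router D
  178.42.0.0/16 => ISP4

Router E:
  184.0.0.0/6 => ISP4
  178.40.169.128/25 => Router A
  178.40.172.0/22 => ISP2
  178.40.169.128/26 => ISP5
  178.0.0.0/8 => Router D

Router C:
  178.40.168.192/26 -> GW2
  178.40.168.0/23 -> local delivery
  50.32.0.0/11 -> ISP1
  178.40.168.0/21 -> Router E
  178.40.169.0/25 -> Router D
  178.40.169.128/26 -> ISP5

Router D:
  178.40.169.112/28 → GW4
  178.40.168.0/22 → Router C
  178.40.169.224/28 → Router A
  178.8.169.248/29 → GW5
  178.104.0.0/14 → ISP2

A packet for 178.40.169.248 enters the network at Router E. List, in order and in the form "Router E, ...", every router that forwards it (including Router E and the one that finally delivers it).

Router E, Router A, Router D, Router C

At Router E: longest match for 178.40.169.248 is 178.40.169.128/25 -> Router A
At Router A: longest match for 178.40.169.248 is 178.40.168.0/23 -> Router D
At Router D: longest match for 178.40.169.248 is 178.40.168.0/22 -> Router C
At Router C: longest match for 178.40.169.248 is 178.40.168.0/23 -> local delivery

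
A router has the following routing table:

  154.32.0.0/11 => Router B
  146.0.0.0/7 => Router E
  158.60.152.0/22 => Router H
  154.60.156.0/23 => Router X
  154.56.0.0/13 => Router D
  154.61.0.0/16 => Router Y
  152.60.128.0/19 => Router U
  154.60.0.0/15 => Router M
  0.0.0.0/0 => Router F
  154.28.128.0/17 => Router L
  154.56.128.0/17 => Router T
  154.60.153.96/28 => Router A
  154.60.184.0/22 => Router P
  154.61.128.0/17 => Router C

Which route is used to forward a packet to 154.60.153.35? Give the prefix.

Entries matching 154.60.153.35:
  0.0.0.0/0 (default, matches everything)
  154.32.0.0/11 (154.32.0.0 - 154.63.255.255)
  154.56.0.0/13 (154.56.0.0 - 154.63.255.255)
  154.60.0.0/15 (154.60.0.0 - 154.61.255.255)
Most specific is 154.60.0.0/15.

154.60.0.0/15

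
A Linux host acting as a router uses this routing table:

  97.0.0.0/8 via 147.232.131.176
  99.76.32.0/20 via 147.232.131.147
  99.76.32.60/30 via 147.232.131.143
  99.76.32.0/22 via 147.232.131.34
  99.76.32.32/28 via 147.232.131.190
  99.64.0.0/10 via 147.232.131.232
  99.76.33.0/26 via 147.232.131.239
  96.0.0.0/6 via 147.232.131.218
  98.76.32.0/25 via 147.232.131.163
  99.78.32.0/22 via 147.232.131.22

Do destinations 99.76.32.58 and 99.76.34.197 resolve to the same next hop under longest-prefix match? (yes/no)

99.76.32.58: longest match 99.76.32.0/22 -> 147.232.131.34
99.76.34.197: longest match 99.76.32.0/22 -> 147.232.131.34

yes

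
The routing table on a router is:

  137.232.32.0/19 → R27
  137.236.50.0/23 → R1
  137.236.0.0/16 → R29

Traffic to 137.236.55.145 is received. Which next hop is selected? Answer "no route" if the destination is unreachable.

Routes whose prefix contains 137.236.55.145:
  137.236.0.0/16 (137.236.0.0 - 137.236.255.255) -> R29
More-specific entries that do NOT match:
  137.236.50.0/23 (137.236.50.0 - 137.236.51.255) does not contain 137.236.55.145
  137.232.32.0/19 (137.232.32.0 - 137.232.63.255) does not contain 137.236.55.145
Longest matching prefix is /16 -> next hop R29.

R29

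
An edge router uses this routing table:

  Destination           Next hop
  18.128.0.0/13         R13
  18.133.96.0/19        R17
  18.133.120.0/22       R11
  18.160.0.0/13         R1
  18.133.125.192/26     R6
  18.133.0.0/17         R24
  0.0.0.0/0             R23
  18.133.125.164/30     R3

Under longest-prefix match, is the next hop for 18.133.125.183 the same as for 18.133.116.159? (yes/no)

18.133.125.183: longest match 18.133.96.0/19 -> R17
18.133.116.159: longest match 18.133.96.0/19 -> R17

yes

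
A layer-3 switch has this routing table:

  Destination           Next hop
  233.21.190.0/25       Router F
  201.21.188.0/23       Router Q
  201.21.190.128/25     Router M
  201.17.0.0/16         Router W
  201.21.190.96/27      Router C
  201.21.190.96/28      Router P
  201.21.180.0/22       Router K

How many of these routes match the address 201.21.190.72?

No listed prefix contains 201.21.190.72.
Total matching entries: 0.

0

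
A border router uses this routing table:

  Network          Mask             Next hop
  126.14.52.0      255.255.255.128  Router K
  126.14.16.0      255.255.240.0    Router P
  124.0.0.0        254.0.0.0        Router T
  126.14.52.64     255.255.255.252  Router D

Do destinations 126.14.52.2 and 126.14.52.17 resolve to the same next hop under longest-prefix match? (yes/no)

yes

126.14.52.2: longest match 126.14.52.0/25 -> Router K
126.14.52.17: longest match 126.14.52.0/25 -> Router K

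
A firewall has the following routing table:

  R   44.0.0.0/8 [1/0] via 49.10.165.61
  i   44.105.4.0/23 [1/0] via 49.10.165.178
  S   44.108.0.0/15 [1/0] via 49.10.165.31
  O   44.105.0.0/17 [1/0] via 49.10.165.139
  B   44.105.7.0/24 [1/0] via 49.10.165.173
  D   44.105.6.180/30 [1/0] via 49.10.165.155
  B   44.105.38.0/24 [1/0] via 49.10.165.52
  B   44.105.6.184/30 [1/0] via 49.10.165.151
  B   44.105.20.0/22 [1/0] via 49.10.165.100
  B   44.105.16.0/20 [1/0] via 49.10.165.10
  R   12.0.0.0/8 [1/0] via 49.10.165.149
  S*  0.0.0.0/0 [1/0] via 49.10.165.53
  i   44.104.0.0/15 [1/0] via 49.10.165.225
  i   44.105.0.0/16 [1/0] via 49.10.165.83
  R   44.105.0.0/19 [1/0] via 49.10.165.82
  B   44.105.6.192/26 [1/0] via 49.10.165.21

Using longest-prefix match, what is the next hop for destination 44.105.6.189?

Routes whose prefix contains 44.105.6.189:
  0.0.0.0/0 (default, matches everything) -> 49.10.165.53
  44.0.0.0/8 (44.0.0.0 - 44.255.255.255) -> 49.10.165.61
  44.104.0.0/15 (44.104.0.0 - 44.105.255.255) -> 49.10.165.225
  44.105.0.0/16 (44.105.0.0 - 44.105.255.255) -> 49.10.165.83
  44.105.0.0/17 (44.105.0.0 - 44.105.127.255) -> 49.10.165.139
  44.105.0.0/19 (44.105.0.0 - 44.105.31.255) -> 49.10.165.82
More-specific entries that do NOT match:
  44.105.6.180/30 (44.105.6.180 - 44.105.6.183) does not contain 44.105.6.189
  44.105.6.184/30 (44.105.6.184 - 44.105.6.187) does not contain 44.105.6.189
  44.105.6.192/26 (44.105.6.192 - 44.105.6.255) does not contain 44.105.6.189
  44.105.7.0/24 (44.105.7.0 - 44.105.7.255) does not contain 44.105.6.189
  44.105.38.0/24 (44.105.38.0 - 44.105.38.255) does not contain 44.105.6.189
  44.105.4.0/23 (44.105.4.0 - 44.105.5.255) does not contain 44.105.6.189
  44.105.20.0/22 (44.105.20.0 - 44.105.23.255) does not contain 44.105.6.189
  44.105.16.0/20 (44.105.16.0 - 44.105.31.255) does not contain 44.105.6.189
Longest matching prefix is /19 -> next hop 49.10.165.82.

49.10.165.82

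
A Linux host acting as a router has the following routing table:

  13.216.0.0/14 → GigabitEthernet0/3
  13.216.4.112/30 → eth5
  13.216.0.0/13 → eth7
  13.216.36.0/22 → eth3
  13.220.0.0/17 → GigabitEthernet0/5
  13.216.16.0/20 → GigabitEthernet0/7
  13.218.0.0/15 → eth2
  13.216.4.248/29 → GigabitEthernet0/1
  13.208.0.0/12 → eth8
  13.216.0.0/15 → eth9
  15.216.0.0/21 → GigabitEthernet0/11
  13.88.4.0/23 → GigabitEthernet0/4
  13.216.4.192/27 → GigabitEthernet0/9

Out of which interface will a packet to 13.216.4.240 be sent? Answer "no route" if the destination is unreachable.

Routes whose prefix contains 13.216.4.240:
  13.208.0.0/12 (13.208.0.0 - 13.223.255.255) -> eth8
  13.216.0.0/13 (13.216.0.0 - 13.223.255.255) -> eth7
  13.216.0.0/14 (13.216.0.0 - 13.219.255.255) -> GigabitEthernet0/3
  13.216.0.0/15 (13.216.0.0 - 13.217.255.255) -> eth9
More-specific entries that do NOT match:
  13.216.4.112/30 (13.216.4.112 - 13.216.4.115) does not contain 13.216.4.240
  13.216.4.248/29 (13.216.4.248 - 13.216.4.255) does not contain 13.216.4.240
  13.216.4.192/27 (13.216.4.192 - 13.216.4.223) does not contain 13.216.4.240
  13.88.4.0/23 (13.88.4.0 - 13.88.5.255) does not contain 13.216.4.240
  13.216.36.0/22 (13.216.36.0 - 13.216.39.255) does not contain 13.216.4.240
  15.216.0.0/21 (15.216.0.0 - 15.216.7.255) does not contain 13.216.4.240
  13.216.16.0/20 (13.216.16.0 - 13.216.31.255) does not contain 13.216.4.240
  13.220.0.0/17 (13.220.0.0 - 13.220.127.255) does not contain 13.216.4.240
Longest matching prefix is /15 -> interface eth9.

eth9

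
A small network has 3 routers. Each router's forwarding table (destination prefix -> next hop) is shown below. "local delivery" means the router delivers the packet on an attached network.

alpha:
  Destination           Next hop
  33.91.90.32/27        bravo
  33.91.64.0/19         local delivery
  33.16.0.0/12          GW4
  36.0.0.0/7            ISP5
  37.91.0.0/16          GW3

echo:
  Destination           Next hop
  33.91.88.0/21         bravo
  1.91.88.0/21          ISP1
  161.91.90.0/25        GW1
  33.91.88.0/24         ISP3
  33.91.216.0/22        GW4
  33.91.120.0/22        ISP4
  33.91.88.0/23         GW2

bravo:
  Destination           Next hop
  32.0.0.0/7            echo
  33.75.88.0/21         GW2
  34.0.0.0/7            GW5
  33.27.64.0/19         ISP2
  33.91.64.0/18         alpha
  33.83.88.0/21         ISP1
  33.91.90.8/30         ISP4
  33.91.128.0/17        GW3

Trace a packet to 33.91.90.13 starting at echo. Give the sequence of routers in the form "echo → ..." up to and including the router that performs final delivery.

echo → bravo → alpha

At echo: longest match for 33.91.90.13 is 33.91.88.0/21 -> bravo
At bravo: longest match for 33.91.90.13 is 33.91.64.0/18 -> alpha
At alpha: longest match for 33.91.90.13 is 33.91.64.0/19 -> local delivery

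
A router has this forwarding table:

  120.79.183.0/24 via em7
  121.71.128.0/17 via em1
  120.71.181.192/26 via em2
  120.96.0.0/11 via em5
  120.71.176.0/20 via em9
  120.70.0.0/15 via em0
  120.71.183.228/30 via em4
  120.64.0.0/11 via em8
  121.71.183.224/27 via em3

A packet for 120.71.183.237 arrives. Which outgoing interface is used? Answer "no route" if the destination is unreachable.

em9

Routes whose prefix contains 120.71.183.237:
  120.64.0.0/11 (120.64.0.0 - 120.95.255.255) -> em8
  120.70.0.0/15 (120.70.0.0 - 120.71.255.255) -> em0
  120.71.176.0/20 (120.71.176.0 - 120.71.191.255) -> em9
More-specific entries that do NOT match:
  120.71.183.228/30 (120.71.183.228 - 120.71.183.231) does not contain 120.71.183.237
  121.71.183.224/27 (121.71.183.224 - 121.71.183.255) does not contain 120.71.183.237
  120.71.181.192/26 (120.71.181.192 - 120.71.181.255) does not contain 120.71.183.237
  120.79.183.0/24 (120.79.183.0 - 120.79.183.255) does not contain 120.71.183.237
Longest matching prefix is /20 -> interface em9.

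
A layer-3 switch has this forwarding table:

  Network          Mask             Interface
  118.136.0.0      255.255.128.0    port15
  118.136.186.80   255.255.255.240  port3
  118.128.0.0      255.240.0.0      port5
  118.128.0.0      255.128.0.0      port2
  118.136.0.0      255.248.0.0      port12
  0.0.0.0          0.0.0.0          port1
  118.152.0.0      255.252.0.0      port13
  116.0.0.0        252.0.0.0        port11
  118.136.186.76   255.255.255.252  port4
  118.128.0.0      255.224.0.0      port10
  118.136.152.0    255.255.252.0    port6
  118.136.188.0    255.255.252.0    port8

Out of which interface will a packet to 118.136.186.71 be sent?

Routes whose prefix contains 118.136.186.71:
  0.0.0.0/0 (default, matches everything) -> port1
  116.0.0.0/6 (116.0.0.0 - 119.255.255.255) -> port11
  118.128.0.0/9 (118.128.0.0 - 118.255.255.255) -> port2
  118.128.0.0/11 (118.128.0.0 - 118.159.255.255) -> port10
  118.128.0.0/12 (118.128.0.0 - 118.143.255.255) -> port5
  118.136.0.0/13 (118.136.0.0 - 118.143.255.255) -> port12
More-specific entries that do NOT match:
  118.136.186.76/30 (118.136.186.76 - 118.136.186.79) does not contain 118.136.186.71
  118.136.186.80/28 (118.136.186.80 - 118.136.186.95) does not contain 118.136.186.71
  118.136.152.0/22 (118.136.152.0 - 118.136.155.255) does not contain 118.136.186.71
  118.136.188.0/22 (118.136.188.0 - 118.136.191.255) does not contain 118.136.186.71
  118.136.0.0/17 (118.136.0.0 - 118.136.127.255) does not contain 118.136.186.71
  118.152.0.0/14 (118.152.0.0 - 118.155.255.255) does not contain 118.136.186.71
Longest matching prefix is /13 -> interface port12.

port12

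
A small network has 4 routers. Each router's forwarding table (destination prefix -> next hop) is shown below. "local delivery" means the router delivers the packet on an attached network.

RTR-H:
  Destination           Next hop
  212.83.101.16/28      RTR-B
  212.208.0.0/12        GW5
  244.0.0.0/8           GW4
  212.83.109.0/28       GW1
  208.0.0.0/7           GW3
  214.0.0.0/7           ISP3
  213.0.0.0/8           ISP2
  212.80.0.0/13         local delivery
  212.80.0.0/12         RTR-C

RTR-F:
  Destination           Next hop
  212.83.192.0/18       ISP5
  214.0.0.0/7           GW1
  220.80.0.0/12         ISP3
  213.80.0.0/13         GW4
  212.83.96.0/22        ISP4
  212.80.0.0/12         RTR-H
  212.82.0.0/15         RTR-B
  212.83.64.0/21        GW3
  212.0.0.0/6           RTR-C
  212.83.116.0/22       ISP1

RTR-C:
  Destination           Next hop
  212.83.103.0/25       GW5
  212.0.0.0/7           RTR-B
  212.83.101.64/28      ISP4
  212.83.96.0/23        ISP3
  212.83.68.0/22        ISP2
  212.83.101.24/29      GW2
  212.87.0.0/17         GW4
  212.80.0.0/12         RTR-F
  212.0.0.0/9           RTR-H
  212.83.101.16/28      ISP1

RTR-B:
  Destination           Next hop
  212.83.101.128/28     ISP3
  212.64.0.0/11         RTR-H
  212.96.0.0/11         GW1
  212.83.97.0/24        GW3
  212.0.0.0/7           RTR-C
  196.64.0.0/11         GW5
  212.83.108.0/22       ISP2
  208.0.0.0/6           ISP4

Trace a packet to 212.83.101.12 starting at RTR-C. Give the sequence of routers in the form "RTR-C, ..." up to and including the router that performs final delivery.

RTR-C, RTR-F, RTR-B, RTR-H

At RTR-C: longest match for 212.83.101.12 is 212.80.0.0/12 -> RTR-F
At RTR-F: longest match for 212.83.101.12 is 212.82.0.0/15 -> RTR-B
At RTR-B: longest match for 212.83.101.12 is 212.64.0.0/11 -> RTR-H
At RTR-H: longest match for 212.83.101.12 is 212.80.0.0/13 -> local delivery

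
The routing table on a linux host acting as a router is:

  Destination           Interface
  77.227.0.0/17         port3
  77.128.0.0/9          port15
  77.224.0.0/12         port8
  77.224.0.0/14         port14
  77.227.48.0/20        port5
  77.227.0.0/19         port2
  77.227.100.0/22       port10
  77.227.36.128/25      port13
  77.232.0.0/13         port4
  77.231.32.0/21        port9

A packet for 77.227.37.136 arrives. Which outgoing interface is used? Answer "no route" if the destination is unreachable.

port3

Routes whose prefix contains 77.227.37.136:
  77.128.0.0/9 (77.128.0.0 - 77.255.255.255) -> port15
  77.224.0.0/12 (77.224.0.0 - 77.239.255.255) -> port8
  77.224.0.0/14 (77.224.0.0 - 77.227.255.255) -> port14
  77.227.0.0/17 (77.227.0.0 - 77.227.127.255) -> port3
More-specific entries that do NOT match:
  77.227.36.128/25 (77.227.36.128 - 77.227.36.255) does not contain 77.227.37.136
  77.227.100.0/22 (77.227.100.0 - 77.227.103.255) does not contain 77.227.37.136
  77.231.32.0/21 (77.231.32.0 - 77.231.39.255) does not contain 77.227.37.136
  77.227.48.0/20 (77.227.48.0 - 77.227.63.255) does not contain 77.227.37.136
  77.227.0.0/19 (77.227.0.0 - 77.227.31.255) does not contain 77.227.37.136
Longest matching prefix is /17 -> interface port3.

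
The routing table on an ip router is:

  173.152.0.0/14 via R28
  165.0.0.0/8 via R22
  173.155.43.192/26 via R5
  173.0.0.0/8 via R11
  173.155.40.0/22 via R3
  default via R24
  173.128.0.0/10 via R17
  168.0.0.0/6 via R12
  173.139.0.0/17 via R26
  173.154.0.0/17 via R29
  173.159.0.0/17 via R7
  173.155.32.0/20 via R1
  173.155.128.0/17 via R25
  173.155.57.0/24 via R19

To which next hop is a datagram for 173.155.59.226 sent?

Routes whose prefix contains 173.155.59.226:
  0.0.0.0/0 (default, matches everything) -> R24
  173.0.0.0/8 (173.0.0.0 - 173.255.255.255) -> R11
  173.128.0.0/10 (173.128.0.0 - 173.191.255.255) -> R17
  173.152.0.0/14 (173.152.0.0 - 173.155.255.255) -> R28
More-specific entries that do NOT match:
  173.155.43.192/26 (173.155.43.192 - 173.155.43.255) does not contain 173.155.59.226
  173.155.57.0/24 (173.155.57.0 - 173.155.57.255) does not contain 173.155.59.226
  173.155.40.0/22 (173.155.40.0 - 173.155.43.255) does not contain 173.155.59.226
  173.155.32.0/20 (173.155.32.0 - 173.155.47.255) does not contain 173.155.59.226
  173.139.0.0/17 (173.139.0.0 - 173.139.127.255) does not contain 173.155.59.226
  173.154.0.0/17 (173.154.0.0 - 173.154.127.255) does not contain 173.155.59.226
  173.159.0.0/17 (173.159.0.0 - 173.159.127.255) does not contain 173.155.59.226
  173.155.128.0/17 (173.155.128.0 - 173.155.255.255) does not contain 173.155.59.226
Longest matching prefix is /14 -> next hop R28.

R28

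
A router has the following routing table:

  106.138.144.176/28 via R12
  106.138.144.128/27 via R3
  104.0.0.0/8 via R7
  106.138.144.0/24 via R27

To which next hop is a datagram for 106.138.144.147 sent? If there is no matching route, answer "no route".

R3

Routes whose prefix contains 106.138.144.147:
  106.138.144.0/24 (106.138.144.0 - 106.138.144.255) -> R27
  106.138.144.128/27 (106.138.144.128 - 106.138.144.159) -> R3
More-specific entries that do NOT match:
  106.138.144.176/28 (106.138.144.176 - 106.138.144.191) does not contain 106.138.144.147
Longest matching prefix is /27 -> next hop R3.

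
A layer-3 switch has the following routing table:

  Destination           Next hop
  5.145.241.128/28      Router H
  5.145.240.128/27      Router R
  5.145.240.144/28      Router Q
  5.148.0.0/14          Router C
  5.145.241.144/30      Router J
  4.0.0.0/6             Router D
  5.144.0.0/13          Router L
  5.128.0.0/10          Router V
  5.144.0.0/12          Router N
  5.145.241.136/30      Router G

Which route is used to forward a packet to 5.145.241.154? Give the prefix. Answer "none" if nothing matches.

Entries matching 5.145.241.154:
  4.0.0.0/6 (4.0.0.0 - 7.255.255.255)
  5.128.0.0/10 (5.128.0.0 - 5.191.255.255)
  5.144.0.0/12 (5.144.0.0 - 5.159.255.255)
  5.144.0.0/13 (5.144.0.0 - 5.151.255.255)
Most specific is 5.144.0.0/13.

5.144.0.0/13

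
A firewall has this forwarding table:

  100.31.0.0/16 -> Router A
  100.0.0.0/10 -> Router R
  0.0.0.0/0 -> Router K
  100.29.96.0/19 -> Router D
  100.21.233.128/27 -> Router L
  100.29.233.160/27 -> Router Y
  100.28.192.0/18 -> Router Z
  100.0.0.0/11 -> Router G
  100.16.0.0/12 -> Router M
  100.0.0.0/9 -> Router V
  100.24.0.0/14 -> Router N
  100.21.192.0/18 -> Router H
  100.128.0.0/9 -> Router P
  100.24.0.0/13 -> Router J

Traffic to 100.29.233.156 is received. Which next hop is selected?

Routes whose prefix contains 100.29.233.156:
  0.0.0.0/0 (default, matches everything) -> Router K
  100.0.0.0/9 (100.0.0.0 - 100.127.255.255) -> Router V
  100.0.0.0/10 (100.0.0.0 - 100.63.255.255) -> Router R
  100.0.0.0/11 (100.0.0.0 - 100.31.255.255) -> Router G
  100.16.0.0/12 (100.16.0.0 - 100.31.255.255) -> Router M
  100.24.0.0/13 (100.24.0.0 - 100.31.255.255) -> Router J
More-specific entries that do NOT match:
  100.21.233.128/27 (100.21.233.128 - 100.21.233.159) does not contain 100.29.233.156
  100.29.233.160/27 (100.29.233.160 - 100.29.233.191) does not contain 100.29.233.156
  100.29.96.0/19 (100.29.96.0 - 100.29.127.255) does not contain 100.29.233.156
  100.28.192.0/18 (100.28.192.0 - 100.28.255.255) does not contain 100.29.233.156
  100.21.192.0/18 (100.21.192.0 - 100.21.255.255) does not contain 100.29.233.156
  100.31.0.0/16 (100.31.0.0 - 100.31.255.255) does not contain 100.29.233.156
  100.24.0.0/14 (100.24.0.0 - 100.27.255.255) does not contain 100.29.233.156
Longest matching prefix is /13 -> next hop Router J.

Router J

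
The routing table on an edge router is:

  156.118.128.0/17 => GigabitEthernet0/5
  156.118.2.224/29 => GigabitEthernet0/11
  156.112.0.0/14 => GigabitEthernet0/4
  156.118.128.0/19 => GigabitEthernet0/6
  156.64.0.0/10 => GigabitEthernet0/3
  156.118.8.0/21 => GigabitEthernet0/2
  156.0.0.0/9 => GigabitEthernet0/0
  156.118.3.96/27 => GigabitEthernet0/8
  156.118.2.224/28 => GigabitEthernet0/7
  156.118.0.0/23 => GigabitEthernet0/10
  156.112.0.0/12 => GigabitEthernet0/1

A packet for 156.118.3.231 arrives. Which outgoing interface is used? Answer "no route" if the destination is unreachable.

Routes whose prefix contains 156.118.3.231:
  156.0.0.0/9 (156.0.0.0 - 156.127.255.255) -> GigabitEthernet0/0
  156.64.0.0/10 (156.64.0.0 - 156.127.255.255) -> GigabitEthernet0/3
  156.112.0.0/12 (156.112.0.0 - 156.127.255.255) -> GigabitEthernet0/1
More-specific entries that do NOT match:
  156.118.2.224/29 (156.118.2.224 - 156.118.2.231) does not contain 156.118.3.231
  156.118.2.224/28 (156.118.2.224 - 156.118.2.239) does not contain 156.118.3.231
  156.118.3.96/27 (156.118.3.96 - 156.118.3.127) does not contain 156.118.3.231
  156.118.0.0/23 (156.118.0.0 - 156.118.1.255) does not contain 156.118.3.231
  156.118.8.0/21 (156.118.8.0 - 156.118.15.255) does not contain 156.118.3.231
  156.118.128.0/19 (156.118.128.0 - 156.118.159.255) does not contain 156.118.3.231
  156.118.128.0/17 (156.118.128.0 - 156.118.255.255) does not contain 156.118.3.231
  156.112.0.0/14 (156.112.0.0 - 156.115.255.255) does not contain 156.118.3.231
Longest matching prefix is /12 -> interface GigabitEthernet0/1.

GigabitEthernet0/1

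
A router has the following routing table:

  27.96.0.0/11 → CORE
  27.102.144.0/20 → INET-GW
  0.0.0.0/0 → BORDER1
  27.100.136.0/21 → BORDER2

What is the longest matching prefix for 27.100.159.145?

27.96.0.0/11

Entries matching 27.100.159.145:
  0.0.0.0/0 (default, matches everything)
  27.96.0.0/11 (27.96.0.0 - 27.127.255.255)
Most specific is 27.96.0.0/11.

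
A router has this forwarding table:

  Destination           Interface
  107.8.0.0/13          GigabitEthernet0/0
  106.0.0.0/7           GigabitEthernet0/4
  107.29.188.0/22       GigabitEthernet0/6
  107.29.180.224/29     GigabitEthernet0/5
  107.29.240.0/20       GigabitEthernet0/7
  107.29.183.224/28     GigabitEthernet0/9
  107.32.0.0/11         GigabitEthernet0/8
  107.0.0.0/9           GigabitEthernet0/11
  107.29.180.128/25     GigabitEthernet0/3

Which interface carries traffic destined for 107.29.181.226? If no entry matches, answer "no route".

GigabitEthernet0/11

Routes whose prefix contains 107.29.181.226:
  106.0.0.0/7 (106.0.0.0 - 107.255.255.255) -> GigabitEthernet0/4
  107.0.0.0/9 (107.0.0.0 - 107.127.255.255) -> GigabitEthernet0/11
More-specific entries that do NOT match:
  107.29.180.224/29 (107.29.180.224 - 107.29.180.231) does not contain 107.29.181.226
  107.29.183.224/28 (107.29.183.224 - 107.29.183.239) does not contain 107.29.181.226
  107.29.180.128/25 (107.29.180.128 - 107.29.180.255) does not contain 107.29.181.226
  107.29.188.0/22 (107.29.188.0 - 107.29.191.255) does not contain 107.29.181.226
  107.29.240.0/20 (107.29.240.0 - 107.29.255.255) does not contain 107.29.181.226
  107.8.0.0/13 (107.8.0.0 - 107.15.255.255) does not contain 107.29.181.226
  107.32.0.0/11 (107.32.0.0 - 107.63.255.255) does not contain 107.29.181.226
Longest matching prefix is /9 -> interface GigabitEthernet0/11.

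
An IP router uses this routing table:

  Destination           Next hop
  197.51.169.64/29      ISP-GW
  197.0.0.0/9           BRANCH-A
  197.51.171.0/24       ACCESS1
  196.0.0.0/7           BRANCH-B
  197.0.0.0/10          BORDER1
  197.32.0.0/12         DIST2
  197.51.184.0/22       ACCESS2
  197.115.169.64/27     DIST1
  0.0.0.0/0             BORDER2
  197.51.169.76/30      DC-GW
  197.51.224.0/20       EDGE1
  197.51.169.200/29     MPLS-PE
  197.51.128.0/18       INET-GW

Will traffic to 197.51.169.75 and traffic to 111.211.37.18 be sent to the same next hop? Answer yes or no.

no

197.51.169.75: longest match 197.51.128.0/18 -> INET-GW
111.211.37.18: longest match 0.0.0.0/0 -> BORDER2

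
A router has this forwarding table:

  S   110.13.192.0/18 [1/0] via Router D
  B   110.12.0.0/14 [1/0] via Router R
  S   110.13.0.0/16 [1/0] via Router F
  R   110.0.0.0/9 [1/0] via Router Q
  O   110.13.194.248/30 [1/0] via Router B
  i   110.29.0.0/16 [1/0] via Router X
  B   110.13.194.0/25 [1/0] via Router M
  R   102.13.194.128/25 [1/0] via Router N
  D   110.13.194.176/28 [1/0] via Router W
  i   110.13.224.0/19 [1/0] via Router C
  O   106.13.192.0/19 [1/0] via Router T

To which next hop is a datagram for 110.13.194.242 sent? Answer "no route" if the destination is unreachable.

Routes whose prefix contains 110.13.194.242:
  110.0.0.0/9 (110.0.0.0 - 110.127.255.255) -> Router Q
  110.12.0.0/14 (110.12.0.0 - 110.15.255.255) -> Router R
  110.13.0.0/16 (110.13.0.0 - 110.13.255.255) -> Router F
  110.13.192.0/18 (110.13.192.0 - 110.13.255.255) -> Router D
More-specific entries that do NOT match:
  110.13.194.248/30 (110.13.194.248 - 110.13.194.251) does not contain 110.13.194.242
  110.13.194.176/28 (110.13.194.176 - 110.13.194.191) does not contain 110.13.194.242
  110.13.194.0/25 (110.13.194.0 - 110.13.194.127) does not contain 110.13.194.242
  102.13.194.128/25 (102.13.194.128 - 102.13.194.255) does not contain 110.13.194.242
  110.13.224.0/19 (110.13.224.0 - 110.13.255.255) does not contain 110.13.194.242
  106.13.192.0/19 (106.13.192.0 - 106.13.223.255) does not contain 110.13.194.242
Longest matching prefix is /18 -> next hop Router D.

Router D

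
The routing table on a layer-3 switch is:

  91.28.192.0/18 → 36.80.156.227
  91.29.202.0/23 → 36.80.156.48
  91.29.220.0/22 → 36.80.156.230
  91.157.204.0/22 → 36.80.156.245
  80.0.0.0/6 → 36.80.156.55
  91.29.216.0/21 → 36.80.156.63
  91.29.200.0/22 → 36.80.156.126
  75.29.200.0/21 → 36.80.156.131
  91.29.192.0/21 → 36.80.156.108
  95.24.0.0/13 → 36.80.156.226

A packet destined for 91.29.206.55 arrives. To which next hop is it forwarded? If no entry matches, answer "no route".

no route

No entry's prefix contains 91.29.206.55; there is no default route.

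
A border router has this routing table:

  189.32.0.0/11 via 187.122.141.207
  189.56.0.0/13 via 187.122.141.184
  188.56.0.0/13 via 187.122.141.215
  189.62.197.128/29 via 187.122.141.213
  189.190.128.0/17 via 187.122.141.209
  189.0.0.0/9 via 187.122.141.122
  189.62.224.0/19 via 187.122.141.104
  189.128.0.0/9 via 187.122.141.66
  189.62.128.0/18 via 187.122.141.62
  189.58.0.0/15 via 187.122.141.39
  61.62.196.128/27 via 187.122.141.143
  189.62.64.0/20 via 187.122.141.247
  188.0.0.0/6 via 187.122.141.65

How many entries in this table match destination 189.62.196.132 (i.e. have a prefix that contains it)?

4

Prefixes containing 189.62.196.132:
  188.0.0.0/6 (188.0.0.0 - 191.255.255.255)
  189.0.0.0/9 (189.0.0.0 - 189.127.255.255)
  189.32.0.0/11 (189.32.0.0 - 189.63.255.255)
  189.56.0.0/13 (189.56.0.0 - 189.63.255.255)
Total matching entries: 4.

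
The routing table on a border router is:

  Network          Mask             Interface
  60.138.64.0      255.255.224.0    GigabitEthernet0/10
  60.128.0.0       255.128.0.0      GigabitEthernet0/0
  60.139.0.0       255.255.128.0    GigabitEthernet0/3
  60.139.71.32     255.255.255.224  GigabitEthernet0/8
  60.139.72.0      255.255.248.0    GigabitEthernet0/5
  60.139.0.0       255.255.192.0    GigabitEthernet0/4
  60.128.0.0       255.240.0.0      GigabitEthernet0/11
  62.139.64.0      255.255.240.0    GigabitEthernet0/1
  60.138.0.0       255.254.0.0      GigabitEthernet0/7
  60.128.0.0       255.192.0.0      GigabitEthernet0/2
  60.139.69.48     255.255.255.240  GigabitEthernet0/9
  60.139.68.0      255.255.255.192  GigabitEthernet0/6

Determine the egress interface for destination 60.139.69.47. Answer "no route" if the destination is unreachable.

GigabitEthernet0/3

Routes whose prefix contains 60.139.69.47:
  60.128.0.0/9 (60.128.0.0 - 60.255.255.255) -> GigabitEthernet0/0
  60.128.0.0/10 (60.128.0.0 - 60.191.255.255) -> GigabitEthernet0/2
  60.128.0.0/12 (60.128.0.0 - 60.143.255.255) -> GigabitEthernet0/11
  60.138.0.0/15 (60.138.0.0 - 60.139.255.255) -> GigabitEthernet0/7
  60.139.0.0/17 (60.139.0.0 - 60.139.127.255) -> GigabitEthernet0/3
More-specific entries that do NOT match:
  60.139.69.48/28 (60.139.69.48 - 60.139.69.63) does not contain 60.139.69.47
  60.139.71.32/27 (60.139.71.32 - 60.139.71.63) does not contain 60.139.69.47
  60.139.68.0/26 (60.139.68.0 - 60.139.68.63) does not contain 60.139.69.47
  60.139.72.0/21 (60.139.72.0 - 60.139.79.255) does not contain 60.139.69.47
  62.139.64.0/20 (62.139.64.0 - 62.139.79.255) does not contain 60.139.69.47
  60.138.64.0/19 (60.138.64.0 - 60.138.95.255) does not contain 60.139.69.47
  60.139.0.0/18 (60.139.0.0 - 60.139.63.255) does not contain 60.139.69.47
Longest matching prefix is /17 -> interface GigabitEthernet0/3.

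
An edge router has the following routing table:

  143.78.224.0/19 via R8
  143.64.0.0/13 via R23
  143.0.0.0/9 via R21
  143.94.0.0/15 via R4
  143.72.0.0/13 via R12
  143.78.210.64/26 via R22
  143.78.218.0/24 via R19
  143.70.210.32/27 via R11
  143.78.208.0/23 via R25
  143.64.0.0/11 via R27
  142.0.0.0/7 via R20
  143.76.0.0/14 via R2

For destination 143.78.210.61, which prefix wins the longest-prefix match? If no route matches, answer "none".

Entries matching 143.78.210.61:
  142.0.0.0/7 (142.0.0.0 - 143.255.255.255)
  143.0.0.0/9 (143.0.0.0 - 143.127.255.255)
  143.64.0.0/11 (143.64.0.0 - 143.95.255.255)
  143.72.0.0/13 (143.72.0.0 - 143.79.255.255)
  143.76.0.0/14 (143.76.0.0 - 143.79.255.255)
Most specific is 143.76.0.0/14.

143.76.0.0/14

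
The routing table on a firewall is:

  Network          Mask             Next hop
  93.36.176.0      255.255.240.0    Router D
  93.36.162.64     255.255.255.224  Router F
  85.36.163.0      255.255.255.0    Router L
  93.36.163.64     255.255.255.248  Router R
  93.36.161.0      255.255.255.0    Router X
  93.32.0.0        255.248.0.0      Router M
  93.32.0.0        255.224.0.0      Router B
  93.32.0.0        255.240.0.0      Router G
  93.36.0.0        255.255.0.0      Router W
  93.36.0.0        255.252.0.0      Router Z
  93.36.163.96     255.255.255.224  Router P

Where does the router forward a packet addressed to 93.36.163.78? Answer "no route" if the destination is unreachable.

Router W

Routes whose prefix contains 93.36.163.78:
  93.32.0.0/11 (93.32.0.0 - 93.63.255.255) -> Router B
  93.32.0.0/12 (93.32.0.0 - 93.47.255.255) -> Router G
  93.32.0.0/13 (93.32.0.0 - 93.39.255.255) -> Router M
  93.36.0.0/14 (93.36.0.0 - 93.39.255.255) -> Router Z
  93.36.0.0/16 (93.36.0.0 - 93.36.255.255) -> Router W
More-specific entries that do NOT match:
  93.36.163.64/29 (93.36.163.64 - 93.36.163.71) does not contain 93.36.163.78
  93.36.162.64/27 (93.36.162.64 - 93.36.162.95) does not contain 93.36.163.78
  93.36.163.96/27 (93.36.163.96 - 93.36.163.127) does not contain 93.36.163.78
  85.36.163.0/24 (85.36.163.0 - 85.36.163.255) does not contain 93.36.163.78
  93.36.161.0/24 (93.36.161.0 - 93.36.161.255) does not contain 93.36.163.78
  93.36.176.0/20 (93.36.176.0 - 93.36.191.255) does not contain 93.36.163.78
Longest matching prefix is /16 -> next hop Router W.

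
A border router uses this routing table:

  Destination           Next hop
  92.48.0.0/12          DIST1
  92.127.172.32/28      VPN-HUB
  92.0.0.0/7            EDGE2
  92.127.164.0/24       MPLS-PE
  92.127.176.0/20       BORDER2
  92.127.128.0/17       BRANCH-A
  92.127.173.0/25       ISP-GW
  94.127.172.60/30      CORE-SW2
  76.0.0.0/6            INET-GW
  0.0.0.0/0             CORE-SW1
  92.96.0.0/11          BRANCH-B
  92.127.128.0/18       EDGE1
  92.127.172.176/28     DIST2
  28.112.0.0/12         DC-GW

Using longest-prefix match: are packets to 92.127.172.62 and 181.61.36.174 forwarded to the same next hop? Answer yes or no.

92.127.172.62: longest match 92.127.128.0/18 -> EDGE1
181.61.36.174: longest match 0.0.0.0/0 -> CORE-SW1

no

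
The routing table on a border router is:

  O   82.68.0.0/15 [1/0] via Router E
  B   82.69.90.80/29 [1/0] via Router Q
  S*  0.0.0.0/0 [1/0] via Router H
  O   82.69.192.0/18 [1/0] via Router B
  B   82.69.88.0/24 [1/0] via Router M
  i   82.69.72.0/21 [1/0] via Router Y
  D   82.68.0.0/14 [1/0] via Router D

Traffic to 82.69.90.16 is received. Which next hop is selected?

Router E

Routes whose prefix contains 82.69.90.16:
  0.0.0.0/0 (default, matches everything) -> Router H
  82.68.0.0/14 (82.68.0.0 - 82.71.255.255) -> Router D
  82.68.0.0/15 (82.68.0.0 - 82.69.255.255) -> Router E
More-specific entries that do NOT match:
  82.69.90.80/29 (82.69.90.80 - 82.69.90.87) does not contain 82.69.90.16
  82.69.88.0/24 (82.69.88.0 - 82.69.88.255) does not contain 82.69.90.16
  82.69.72.0/21 (82.69.72.0 - 82.69.79.255) does not contain 82.69.90.16
  82.69.192.0/18 (82.69.192.0 - 82.69.255.255) does not contain 82.69.90.16
Longest matching prefix is /15 -> next hop Router E.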